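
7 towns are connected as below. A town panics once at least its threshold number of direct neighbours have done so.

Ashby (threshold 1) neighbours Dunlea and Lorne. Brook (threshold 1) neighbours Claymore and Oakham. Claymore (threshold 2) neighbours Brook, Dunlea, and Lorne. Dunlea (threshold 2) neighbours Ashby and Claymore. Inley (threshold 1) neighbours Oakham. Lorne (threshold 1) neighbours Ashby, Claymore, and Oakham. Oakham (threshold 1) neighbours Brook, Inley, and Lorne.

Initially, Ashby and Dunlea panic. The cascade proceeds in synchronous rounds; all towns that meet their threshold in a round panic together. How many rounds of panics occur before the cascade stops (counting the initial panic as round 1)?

4

Round 1 — Ashby, Dunlea panic (initial).
Round 2 — checking thresholds:
  Claymore: 1 of 3 neighbours < 2, not yet.
  Lorne: 1 of 3 neighbours ≥ 1, panics.
Round 3 — checking thresholds:
  Claymore: 2 of 3 neighbours ≥ 2, panics.
  Oakham: 1 of 3 neighbours ≥ 1, panics.
Round 4 — checking thresholds:
  Brook: 2 of 2 neighbours ≥ 1, panics.
  Inley: 1 of 1 neighbours ≥ 1, panics.
Round 5 — no new panics; cascade stops.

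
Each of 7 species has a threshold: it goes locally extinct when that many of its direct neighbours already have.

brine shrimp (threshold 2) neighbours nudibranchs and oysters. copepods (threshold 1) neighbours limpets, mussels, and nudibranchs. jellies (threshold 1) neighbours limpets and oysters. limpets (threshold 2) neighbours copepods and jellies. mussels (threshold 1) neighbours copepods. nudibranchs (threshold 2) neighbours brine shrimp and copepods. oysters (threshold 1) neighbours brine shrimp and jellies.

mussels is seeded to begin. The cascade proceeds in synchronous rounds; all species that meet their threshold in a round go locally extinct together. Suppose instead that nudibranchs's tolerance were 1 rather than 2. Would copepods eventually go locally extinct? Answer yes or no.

yes

With nudibranchs's tolerance at 1:
Round 1 — mussels goes locally extinct (initial).
Round 2 — checking thresholds:
  copepods: 1 of 3 neighbours ≥ 1, goes locally extinct.
Round 3 — checking thresholds:
  limpets: 1 of 2 neighbours < 2, not yet.
  nudibranchs: 1 of 2 neighbours ≥ 1, goes locally extinct.
Round 4 — no new extinctions; cascade stops.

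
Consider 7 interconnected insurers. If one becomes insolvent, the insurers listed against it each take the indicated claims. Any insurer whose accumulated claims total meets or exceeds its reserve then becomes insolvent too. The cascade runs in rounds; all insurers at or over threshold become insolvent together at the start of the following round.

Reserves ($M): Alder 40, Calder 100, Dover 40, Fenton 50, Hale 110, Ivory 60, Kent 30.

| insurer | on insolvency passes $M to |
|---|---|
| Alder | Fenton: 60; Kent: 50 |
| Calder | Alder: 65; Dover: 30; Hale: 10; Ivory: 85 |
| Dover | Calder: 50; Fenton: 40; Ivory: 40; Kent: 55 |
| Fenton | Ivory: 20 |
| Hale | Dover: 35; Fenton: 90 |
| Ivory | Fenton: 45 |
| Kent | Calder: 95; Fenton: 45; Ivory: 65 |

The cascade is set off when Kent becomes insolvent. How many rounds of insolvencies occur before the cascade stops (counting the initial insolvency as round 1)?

3

Round 1 — Kent becomes insolvent (initial).
  Calder: +95 → 95 < 100
  Fenton: +45 → 45 < 50
  Ivory: +65 → 65 ≥ 60
Round 2 — Ivory becomes insolvent.
  Fenton: +45 → 90 ≥ 50
Round 3 — Fenton becomes insolvent.
No further insolvencies.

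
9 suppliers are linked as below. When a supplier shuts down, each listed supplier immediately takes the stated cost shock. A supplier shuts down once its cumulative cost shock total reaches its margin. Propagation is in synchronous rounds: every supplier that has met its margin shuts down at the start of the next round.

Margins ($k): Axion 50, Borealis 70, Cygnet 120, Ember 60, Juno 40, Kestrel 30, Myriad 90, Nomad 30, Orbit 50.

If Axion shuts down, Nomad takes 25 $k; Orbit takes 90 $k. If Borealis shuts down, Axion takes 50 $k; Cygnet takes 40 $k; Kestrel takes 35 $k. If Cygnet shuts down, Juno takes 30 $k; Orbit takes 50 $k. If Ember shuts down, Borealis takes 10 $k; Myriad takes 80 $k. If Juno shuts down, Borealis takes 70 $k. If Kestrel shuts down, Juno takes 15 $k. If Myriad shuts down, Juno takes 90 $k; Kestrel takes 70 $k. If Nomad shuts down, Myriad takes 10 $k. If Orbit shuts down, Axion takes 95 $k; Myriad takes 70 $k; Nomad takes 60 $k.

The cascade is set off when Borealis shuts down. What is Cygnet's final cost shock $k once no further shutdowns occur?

Round 1 — Borealis shuts down (initial).
  Axion: +50 → 50 ≥ 50
  Cygnet: +40 → 40 < 120
  Kestrel: +35 → 35 ≥ 30
Round 2 — Axion, Kestrel shut down.
  Juno: +15 → 15 < 40
  Nomad: +25 → 25 < 30
  Orbit: +90 → 90 ≥ 50
Round 3 — Orbit shuts down.
  Myriad: +70 → 70 < 90
  Nomad: +60 → 85 ≥ 30
Round 4 — Nomad shuts down.
  Myriad: +10 → 80 < 90
No further shutdowns.

40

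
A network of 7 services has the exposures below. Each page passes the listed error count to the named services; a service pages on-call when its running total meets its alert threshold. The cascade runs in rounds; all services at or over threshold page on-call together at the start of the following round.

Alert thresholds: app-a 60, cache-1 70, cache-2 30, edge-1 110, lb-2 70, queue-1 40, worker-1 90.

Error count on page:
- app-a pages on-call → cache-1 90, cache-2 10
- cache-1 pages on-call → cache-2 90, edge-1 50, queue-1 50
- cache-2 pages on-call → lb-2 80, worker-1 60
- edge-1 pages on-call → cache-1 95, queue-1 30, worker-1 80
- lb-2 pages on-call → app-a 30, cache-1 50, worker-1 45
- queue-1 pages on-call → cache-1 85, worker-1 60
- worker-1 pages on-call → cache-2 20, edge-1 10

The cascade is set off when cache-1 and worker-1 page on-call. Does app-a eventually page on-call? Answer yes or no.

Round 1 — cache-1, worker-1 page on-call (initial).
  cache-2: +90+20 → 110 ≥ 30
  edge-1: +50+10 → 60 < 110
  queue-1: +50 → 50 ≥ 40
Round 2 — cache-2, queue-1 page on-call.
  lb-2: +80 → 80 ≥ 70
Round 3 — lb-2 pages on-call.
  app-a: +30 → 30 < 60
No further pages.

no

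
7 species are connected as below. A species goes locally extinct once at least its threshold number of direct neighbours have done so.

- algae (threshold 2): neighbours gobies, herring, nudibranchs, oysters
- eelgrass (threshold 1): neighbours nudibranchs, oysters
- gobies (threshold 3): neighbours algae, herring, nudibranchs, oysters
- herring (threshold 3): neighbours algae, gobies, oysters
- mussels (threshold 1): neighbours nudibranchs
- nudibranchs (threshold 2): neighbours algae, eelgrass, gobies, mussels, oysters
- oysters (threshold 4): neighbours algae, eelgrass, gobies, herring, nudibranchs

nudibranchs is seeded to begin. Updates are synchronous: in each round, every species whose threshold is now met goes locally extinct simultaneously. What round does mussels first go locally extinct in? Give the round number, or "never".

2

Round 1 — nudibranchs goes locally extinct (initial).
Round 2 — checking thresholds:
  algae: 1 of 4 neighbours < 2, below threshold.
  eelgrass: 1 of 2 neighbours ≥ 1, goes locally extinct.
  gobies: 1 of 4 neighbours < 3, below threshold.
  mussels: 1 of 1 neighbours ≥ 1, goes locally extinct.
  oysters: 1 of 5 neighbours < 4, below threshold.
Round 3 — no new extinctions; cascade stops.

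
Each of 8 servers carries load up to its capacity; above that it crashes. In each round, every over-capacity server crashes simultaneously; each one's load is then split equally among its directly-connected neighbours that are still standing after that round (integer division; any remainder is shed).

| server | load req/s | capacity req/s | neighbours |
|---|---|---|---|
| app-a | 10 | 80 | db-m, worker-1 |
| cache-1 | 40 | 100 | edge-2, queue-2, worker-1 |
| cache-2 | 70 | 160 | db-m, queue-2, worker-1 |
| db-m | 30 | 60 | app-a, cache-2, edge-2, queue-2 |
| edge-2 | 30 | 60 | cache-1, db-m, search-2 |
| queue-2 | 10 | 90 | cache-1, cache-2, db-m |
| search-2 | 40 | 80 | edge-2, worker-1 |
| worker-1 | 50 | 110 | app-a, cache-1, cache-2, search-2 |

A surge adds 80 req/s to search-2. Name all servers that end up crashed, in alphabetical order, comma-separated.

Round 1 — search-2 at 120 > 80. search-2 crashes.
  search-2 sheds 120 req/s to edge-2, worker-1: 60 each.
    edge-2: 30+60 = 90 > 60
    worker-1: 50+60 = 110 ≤ 110
Round 2 — edge-2 crashes.
  edge-2 sheds 90 req/s to cache-1, db-m: 45 each.
    cache-1: 40+45 = 85 ≤ 100
    db-m: 30+45 = 75 > 60
Round 3 — db-m crashes.
  db-m sheds 75 req/s to app-a, cache-2, queue-2: 25 each.
    app-a: 10+25 = 35 ≤ 80
    cache-2: 70+25 = 95 ≤ 160
    queue-2: 10+25 = 35 ≤ 90
No further crashes.

db-m, edge-2, search-2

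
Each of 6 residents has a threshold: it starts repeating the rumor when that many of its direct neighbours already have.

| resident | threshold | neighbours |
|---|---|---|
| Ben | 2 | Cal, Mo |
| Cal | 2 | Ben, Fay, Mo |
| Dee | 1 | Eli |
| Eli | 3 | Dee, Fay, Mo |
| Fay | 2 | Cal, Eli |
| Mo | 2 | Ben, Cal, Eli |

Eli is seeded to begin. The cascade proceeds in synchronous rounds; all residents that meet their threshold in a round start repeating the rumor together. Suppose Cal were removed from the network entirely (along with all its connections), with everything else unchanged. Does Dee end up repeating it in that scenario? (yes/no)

yes

With Cal removed:
Round 1 — Eli starts repeating the rumor (initial).
Round 2 — checking thresholds:
  Dee: 1 of 1 neighbours ≥ 1, starts repeating the rumor.
  Fay: 1 of 1 neighbours < 2, holds.
  Mo: 1 of 2 neighbours < 2, holds.
Round 3 — no new spreads; cascade stops.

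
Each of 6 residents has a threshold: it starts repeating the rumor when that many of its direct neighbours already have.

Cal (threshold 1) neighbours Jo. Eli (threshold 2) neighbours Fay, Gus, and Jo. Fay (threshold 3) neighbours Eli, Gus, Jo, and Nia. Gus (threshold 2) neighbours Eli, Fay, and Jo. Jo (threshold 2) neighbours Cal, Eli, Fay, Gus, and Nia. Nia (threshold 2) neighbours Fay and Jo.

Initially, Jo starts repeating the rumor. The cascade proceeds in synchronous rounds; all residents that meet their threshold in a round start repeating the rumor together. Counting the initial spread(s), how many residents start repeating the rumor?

2

Round 1 — Jo starts repeating the rumor (initial).
Round 2 — checking thresholds:
  Cal: 1 of 1 neighbours ≥ 1, starts repeating the rumor.
  Eli: 1 of 3 neighbours < 2, not yet.
  Fay: 1 of 4 neighbours < 3, not yet.
  Gus: 1 of 3 neighbours < 2, not yet.
  Nia: 1 of 2 neighbours < 2, not yet.
Round 3 — no new spreads; cascade stops.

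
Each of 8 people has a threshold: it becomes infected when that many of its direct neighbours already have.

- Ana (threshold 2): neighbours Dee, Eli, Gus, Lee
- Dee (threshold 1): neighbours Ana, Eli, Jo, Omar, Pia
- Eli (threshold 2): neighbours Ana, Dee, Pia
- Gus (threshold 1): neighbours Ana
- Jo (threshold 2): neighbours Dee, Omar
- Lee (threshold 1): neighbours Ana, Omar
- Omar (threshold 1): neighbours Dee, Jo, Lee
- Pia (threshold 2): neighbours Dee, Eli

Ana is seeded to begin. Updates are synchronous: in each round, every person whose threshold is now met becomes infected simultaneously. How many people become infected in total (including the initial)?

8

Round 1 — Ana becomes infected (initial).
Round 2 — checking thresholds:
  Dee: 1 of 5 neighbours ≥ 1, becomes infected.
  Eli: 1 of 3 neighbours < 2, below threshold.
  Gus: 1 of 1 neighbours ≥ 1, becomes infected.
  Lee: 1 of 2 neighbours ≥ 1, becomes infected.
Round 3 — checking thresholds:
  Eli: 2 of 3 neighbours ≥ 2, becomes infected.
  Jo: 1 of 2 neighbours < 2, below threshold.
  Omar: 2 of 3 neighbours ≥ 1, becomes infected.
  Pia: 1 of 2 neighbours < 2, below threshold.
Round 4 — checking thresholds:
  Jo: 2 of 2 neighbours ≥ 2, becomes infected.
  Pia: 2 of 2 neighbours ≥ 2, becomes infected.
Round 5 — no new infections; cascade stops.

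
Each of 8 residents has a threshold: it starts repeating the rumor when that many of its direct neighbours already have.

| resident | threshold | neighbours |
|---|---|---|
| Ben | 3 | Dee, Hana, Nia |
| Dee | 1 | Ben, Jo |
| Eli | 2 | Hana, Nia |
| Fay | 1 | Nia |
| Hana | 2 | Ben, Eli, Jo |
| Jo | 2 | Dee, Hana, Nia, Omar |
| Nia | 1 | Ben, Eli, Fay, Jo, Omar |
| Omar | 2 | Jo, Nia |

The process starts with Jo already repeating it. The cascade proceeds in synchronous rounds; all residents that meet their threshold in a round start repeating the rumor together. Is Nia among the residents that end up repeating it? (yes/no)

yes

Round 1 — Jo starts repeating the rumor (initial).
Round 2 — checking thresholds:
  Dee: 1 of 2 neighbours ≥ 1, starts repeating the rumor.
  Hana: 1 of 3 neighbours < 2, not yet.
  Nia: 1 of 5 neighbours ≥ 1, starts repeating the rumor.
  Omar: 1 of 2 neighbours < 2, not yet.
Round 3 — checking thresholds:
  Ben: 2 of 3 neighbours < 3, not yet.
  Eli: 1 of 2 neighbours < 2, not yet.
  Fay: 1 of 1 neighbours ≥ 1, starts repeating the rumor.
  Hana: 1 of 3 neighbours < 2, not yet.
  Omar: 2 of 2 neighbours ≥ 2, starts repeating the rumor.
Round 4 — no new spreads; cascade stops.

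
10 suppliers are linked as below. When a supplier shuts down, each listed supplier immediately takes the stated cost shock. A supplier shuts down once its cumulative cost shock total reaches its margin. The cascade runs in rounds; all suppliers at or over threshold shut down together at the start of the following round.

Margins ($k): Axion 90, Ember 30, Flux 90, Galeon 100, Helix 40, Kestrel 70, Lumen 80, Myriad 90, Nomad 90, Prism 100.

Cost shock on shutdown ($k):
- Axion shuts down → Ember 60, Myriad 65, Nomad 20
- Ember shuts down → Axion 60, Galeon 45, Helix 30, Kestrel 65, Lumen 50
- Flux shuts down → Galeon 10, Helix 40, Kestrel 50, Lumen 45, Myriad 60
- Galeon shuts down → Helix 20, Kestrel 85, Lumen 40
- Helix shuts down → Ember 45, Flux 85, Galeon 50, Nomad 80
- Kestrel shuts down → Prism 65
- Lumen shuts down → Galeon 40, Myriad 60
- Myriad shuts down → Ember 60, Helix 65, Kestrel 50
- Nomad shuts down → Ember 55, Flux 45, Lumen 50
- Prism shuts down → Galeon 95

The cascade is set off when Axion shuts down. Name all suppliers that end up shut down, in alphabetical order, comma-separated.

Axion, Ember

Round 1 — Axion shuts down (initial).
  Ember: +60 → 60 ≥ 30
  Myriad: +65 → 65 < 90
  Nomad: +20 → 20 < 90
Round 2 — Ember shuts down.
  Galeon: +45 → 45 < 100
  Helix: +30 → 30 < 40
  Kestrel: +65 → 65 < 70
  Lumen: +50 → 50 < 80
No further shutdowns.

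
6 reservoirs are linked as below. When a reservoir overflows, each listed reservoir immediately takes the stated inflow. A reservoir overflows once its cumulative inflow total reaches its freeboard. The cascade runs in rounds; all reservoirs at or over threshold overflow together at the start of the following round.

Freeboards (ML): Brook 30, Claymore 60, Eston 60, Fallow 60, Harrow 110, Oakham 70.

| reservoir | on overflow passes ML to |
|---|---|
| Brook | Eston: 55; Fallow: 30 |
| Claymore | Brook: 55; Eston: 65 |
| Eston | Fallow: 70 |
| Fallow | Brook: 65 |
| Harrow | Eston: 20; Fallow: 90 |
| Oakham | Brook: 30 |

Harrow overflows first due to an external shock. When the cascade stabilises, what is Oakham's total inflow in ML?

Round 1 — Harrow overflows (initial).
  Eston: +20 → 20 < 60
  Fallow: +90 → 90 ≥ 60
Round 2 — Fallow overflows.
  Brook: +65 → 65 ≥ 30
Round 3 — Brook overflows.
  Eston: +55 → 75 ≥ 60
Round 4 — Eston overflows.
No further overflows.

0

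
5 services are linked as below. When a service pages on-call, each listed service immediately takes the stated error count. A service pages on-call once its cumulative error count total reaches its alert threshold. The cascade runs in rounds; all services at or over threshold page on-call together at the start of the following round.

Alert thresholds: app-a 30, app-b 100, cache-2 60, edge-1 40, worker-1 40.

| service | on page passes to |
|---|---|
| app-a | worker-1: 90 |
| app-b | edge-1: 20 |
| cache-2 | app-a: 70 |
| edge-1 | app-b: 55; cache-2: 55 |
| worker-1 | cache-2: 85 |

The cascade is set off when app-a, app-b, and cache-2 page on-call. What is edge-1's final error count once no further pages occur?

Round 1 — app-a, app-b, cache-2 page on-call (initial).
  edge-1: +20 → 20 < 40
  worker-1: +90 → 90 ≥ 40
Round 2 — worker-1 pages on-call.
No further pages.

20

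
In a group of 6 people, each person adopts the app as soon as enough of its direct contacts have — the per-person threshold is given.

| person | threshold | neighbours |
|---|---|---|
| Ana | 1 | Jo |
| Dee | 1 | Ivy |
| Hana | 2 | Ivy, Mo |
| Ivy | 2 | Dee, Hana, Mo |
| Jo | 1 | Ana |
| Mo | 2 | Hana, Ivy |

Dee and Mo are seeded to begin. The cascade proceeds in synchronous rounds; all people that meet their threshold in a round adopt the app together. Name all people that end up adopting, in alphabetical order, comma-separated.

Round 1 — Dee, Mo adopt the app (initial).
Round 2 — checking thresholds:
  Hana: 1 of 2 neighbours < 2, holds.
  Ivy: 2 of 3 neighbours ≥ 2, adopts the app.
Round 3 — checking thresholds:
  Hana: 2 of 2 neighbours ≥ 2, adopts the app.
Round 4 — no new adoptions; cascade stops.

Dee, Hana, Ivy, Mo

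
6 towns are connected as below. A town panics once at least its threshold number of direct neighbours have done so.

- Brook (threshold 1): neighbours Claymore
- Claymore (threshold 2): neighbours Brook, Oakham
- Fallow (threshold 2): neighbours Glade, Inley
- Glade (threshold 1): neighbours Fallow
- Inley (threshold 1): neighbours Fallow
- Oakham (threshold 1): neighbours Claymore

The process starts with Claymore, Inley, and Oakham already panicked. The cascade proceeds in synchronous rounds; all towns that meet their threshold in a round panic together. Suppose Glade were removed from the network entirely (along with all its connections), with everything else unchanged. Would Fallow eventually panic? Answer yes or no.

no

With Glade removed:
Round 1 — Claymore, Inley, Oakham panic (initial).
Round 2 — checking thresholds:
  Brook: 1 of 1 neighbours ≥ 1, panics.
  Fallow: 1 of 1 neighbours < 2, not yet.
Round 3 — no new panics; cascade stops.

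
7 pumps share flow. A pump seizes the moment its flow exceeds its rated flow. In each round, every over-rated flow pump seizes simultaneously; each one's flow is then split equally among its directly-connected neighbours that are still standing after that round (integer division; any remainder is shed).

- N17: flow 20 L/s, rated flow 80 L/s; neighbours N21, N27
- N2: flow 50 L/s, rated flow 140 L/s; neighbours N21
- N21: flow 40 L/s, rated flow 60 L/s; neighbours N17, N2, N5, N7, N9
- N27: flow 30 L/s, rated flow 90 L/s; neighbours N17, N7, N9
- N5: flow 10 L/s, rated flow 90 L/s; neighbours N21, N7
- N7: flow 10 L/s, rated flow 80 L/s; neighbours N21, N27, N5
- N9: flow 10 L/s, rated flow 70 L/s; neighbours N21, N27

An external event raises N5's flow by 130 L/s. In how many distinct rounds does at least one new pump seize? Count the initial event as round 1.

Round 1 — N5 at 140 > 90. N5 seizes.
  N5 sheds 140 L/s to N21, N7: 70 each.
    N21: 40+70 = 110 > 60
    N7: 10+70 = 80 ≤ 80
Round 2 — N21 seizes.
  N21 sheds 110 L/s to N17, N2, N7, N9: 27 each (2 lost).
    N17: 20+27 = 47 ≤ 80
    N2: 50+27 = 77 ≤ 140
    N7: 80+27 = 107 > 80
    N9: 10+27 = 37 ≤ 70
Round 3 — N7 seizes.
  N7 sheds 107 L/s to N27: 107 each.
    N27: 30+107 = 137 > 90
Round 4 — N27 seizes.
  N27 sheds 137 L/s to N17, N9: 68 each (1 lost).
    N17: 47+68 = 115 > 80
    N9: 37+68 = 105 > 70
Round 5 — N17, N9 seize.
  N17 sheds 115 L/s: no online neighbours, lost.
  N9 sheds 105 L/s: no online neighbours, lost.
No further seizures.

5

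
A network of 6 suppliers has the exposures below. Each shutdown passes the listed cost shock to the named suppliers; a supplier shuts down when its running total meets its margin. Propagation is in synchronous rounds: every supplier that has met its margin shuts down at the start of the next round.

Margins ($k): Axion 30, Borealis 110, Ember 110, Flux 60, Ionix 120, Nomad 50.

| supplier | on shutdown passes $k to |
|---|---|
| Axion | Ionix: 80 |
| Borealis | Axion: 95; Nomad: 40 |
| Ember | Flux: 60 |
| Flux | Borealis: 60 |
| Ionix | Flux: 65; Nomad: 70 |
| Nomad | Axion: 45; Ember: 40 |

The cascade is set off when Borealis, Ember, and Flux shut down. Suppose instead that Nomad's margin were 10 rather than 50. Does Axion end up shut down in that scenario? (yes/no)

yes

With Nomad's margin at 10:
Round 1 — Borealis, Ember, Flux shut down (initial).
  Axion: +95 → 95 ≥ 30
  Nomad: +40 → 40 ≥ 10
Round 2 — Axion, Nomad shut down.
  Ionix: +80 → 80 < 120
No further shutdowns.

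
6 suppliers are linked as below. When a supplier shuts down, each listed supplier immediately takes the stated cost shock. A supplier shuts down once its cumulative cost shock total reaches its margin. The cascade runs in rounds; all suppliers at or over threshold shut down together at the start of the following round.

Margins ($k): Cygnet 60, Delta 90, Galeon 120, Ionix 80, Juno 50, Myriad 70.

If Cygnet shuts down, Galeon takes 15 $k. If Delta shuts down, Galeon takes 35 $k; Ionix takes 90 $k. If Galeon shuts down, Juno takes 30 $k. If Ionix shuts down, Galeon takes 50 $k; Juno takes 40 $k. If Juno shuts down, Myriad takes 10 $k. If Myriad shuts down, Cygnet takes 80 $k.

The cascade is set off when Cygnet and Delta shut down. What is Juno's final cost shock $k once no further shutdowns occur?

40

Round 1 — Cygnet, Delta shut down (initial).
  Galeon: +15+35 → 50 < 120
  Ionix: +90 → 90 ≥ 80
Round 2 — Ionix shuts down.
  Galeon: +50 → 100 < 120
  Juno: +40 → 40 < 50
No further shutdowns.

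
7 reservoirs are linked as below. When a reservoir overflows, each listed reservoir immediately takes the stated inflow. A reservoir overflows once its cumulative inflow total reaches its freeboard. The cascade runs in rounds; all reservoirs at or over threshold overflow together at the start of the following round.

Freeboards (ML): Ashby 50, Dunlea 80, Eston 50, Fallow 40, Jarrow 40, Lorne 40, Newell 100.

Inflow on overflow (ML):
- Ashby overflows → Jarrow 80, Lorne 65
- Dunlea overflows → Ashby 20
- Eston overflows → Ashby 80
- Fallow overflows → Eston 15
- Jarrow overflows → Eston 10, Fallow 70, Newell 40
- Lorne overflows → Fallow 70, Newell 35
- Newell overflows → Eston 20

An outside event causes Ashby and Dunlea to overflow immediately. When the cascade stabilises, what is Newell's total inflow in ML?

75

Round 1 — Ashby, Dunlea overflow (initial).
  Jarrow: +80 → 80 ≥ 40
  Lorne: +65 → 65 ≥ 40
Round 2 — Jarrow, Lorne overflow.
  Eston: +10 → 10 < 50
  Fallow: +70+70 → 140 ≥ 40
  Newell: +40+35 → 75 < 100
Round 3 — Fallow overflows.
  Eston: +15 → 25 < 50
No further overflows.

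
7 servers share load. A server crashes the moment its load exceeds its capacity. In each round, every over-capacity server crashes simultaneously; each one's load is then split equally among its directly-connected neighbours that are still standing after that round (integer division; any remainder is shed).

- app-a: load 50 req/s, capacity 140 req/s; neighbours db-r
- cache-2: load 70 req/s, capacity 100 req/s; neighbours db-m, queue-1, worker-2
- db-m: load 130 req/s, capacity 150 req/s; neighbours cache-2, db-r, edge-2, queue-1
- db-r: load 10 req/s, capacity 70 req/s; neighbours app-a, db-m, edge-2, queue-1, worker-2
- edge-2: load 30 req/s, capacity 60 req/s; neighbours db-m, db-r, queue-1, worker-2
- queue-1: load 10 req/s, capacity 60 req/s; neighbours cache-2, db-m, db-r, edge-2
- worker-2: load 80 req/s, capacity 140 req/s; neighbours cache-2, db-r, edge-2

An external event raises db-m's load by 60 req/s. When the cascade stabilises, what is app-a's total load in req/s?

132

Round 1 — db-m at 190 > 150. db-m crashes.
  db-m sheds 190 req/s to cache-2, db-r, edge-2, queue-1: 47 each (2 lost).
    cache-2: 70+47 = 117 > 100
    db-r: 10+47 = 57 ≤ 70
    edge-2: 30+47 = 77 > 60
    queue-1: 10+47 = 57 ≤ 60
Round 2 — cache-2, edge-2 crash.
  cache-2 sheds 117 req/s to queue-1, worker-2: 58 each (1 lost).
    queue-1: 57+58 = 115 > 60
    worker-2: 80+58 = 138 ≤ 140
  edge-2 sheds 77 req/s to db-r, queue-1, worker-2: 25 each (2 lost).
    db-r: 57+25 = 82 > 70
    queue-1: 115+25 = 140 > 60
    worker-2: 138+25 = 163 > 140
Round 3 — db-r, queue-1, worker-2 crash.
  db-r sheds 82 req/s to app-a: 82 each.
    app-a: 50+82 = 132 ≤ 140
  queue-1 sheds 140 req/s: no online neighbours, lost.
  worker-2 sheds 163 req/s: no online neighbours, lost.
No further crashes.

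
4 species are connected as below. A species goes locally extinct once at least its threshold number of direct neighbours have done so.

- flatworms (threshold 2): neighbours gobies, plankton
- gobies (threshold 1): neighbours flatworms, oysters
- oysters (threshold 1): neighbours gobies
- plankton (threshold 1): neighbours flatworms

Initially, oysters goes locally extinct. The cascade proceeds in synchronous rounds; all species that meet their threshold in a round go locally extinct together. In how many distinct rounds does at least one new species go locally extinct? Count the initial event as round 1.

Round 1 — oysters goes locally extinct (initial).
Round 2 — checking thresholds:
  gobies: 1 of 2 neighbours ≥ 1, goes locally extinct.
Round 3 — no new extinctions; cascade stops.

2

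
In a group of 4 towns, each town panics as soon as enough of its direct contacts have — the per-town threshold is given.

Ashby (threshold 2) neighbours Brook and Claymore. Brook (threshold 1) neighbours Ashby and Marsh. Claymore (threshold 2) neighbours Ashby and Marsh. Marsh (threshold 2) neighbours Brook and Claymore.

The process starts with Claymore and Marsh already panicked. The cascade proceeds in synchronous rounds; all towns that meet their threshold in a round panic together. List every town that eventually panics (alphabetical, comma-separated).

Ashby, Brook, Claymore, Marsh

Round 1 — Claymore, Marsh panic (initial).
Round 2 — checking thresholds:
  Ashby: 1 of 2 neighbours < 2, not yet.
  Brook: 1 of 2 neighbours ≥ 1, panics.
Round 3 — checking thresholds:
  Ashby: 2 of 2 neighbours ≥ 2, panics.
Round 4 — no new panics; cascade stops.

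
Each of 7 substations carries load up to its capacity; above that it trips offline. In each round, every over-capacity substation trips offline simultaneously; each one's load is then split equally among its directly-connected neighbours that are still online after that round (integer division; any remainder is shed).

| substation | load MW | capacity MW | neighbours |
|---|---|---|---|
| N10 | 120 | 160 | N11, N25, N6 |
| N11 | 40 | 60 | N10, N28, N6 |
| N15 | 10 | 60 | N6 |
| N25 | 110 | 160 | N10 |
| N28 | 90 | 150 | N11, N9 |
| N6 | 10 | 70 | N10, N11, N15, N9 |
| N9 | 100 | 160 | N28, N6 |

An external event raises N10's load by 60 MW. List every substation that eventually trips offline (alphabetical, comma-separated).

N10, N11, N15, N25, N6

Round 1 — N10 at 180 > 160. N10 trips offline.
  N10 sheds 180 MW to N11, N25, N6: 60 each.
    N11: 40+60 = 100 > 60
    N25: 110+60 = 170 > 160
    N6: 10+60 = 70 ≤ 70
Round 2 — N11, N25 trip offline.
  N11 sheds 100 MW to N28, N6: 50 each.
    N28: 90+50 = 140 ≤ 150
    N6: 70+50 = 120 > 70
  N25 sheds 170 MW: no online neighbours, lost.
Round 3 — N6 trips offline.
  N6 sheds 120 MW to N15, N9: 60 each.
    N15: 10+60 = 70 > 60
    N9: 100+60 = 160 ≤ 160
Round 4 — N15 trips offline.
  N15 sheds 70 MW: no online neighbours, lost.
No further trips.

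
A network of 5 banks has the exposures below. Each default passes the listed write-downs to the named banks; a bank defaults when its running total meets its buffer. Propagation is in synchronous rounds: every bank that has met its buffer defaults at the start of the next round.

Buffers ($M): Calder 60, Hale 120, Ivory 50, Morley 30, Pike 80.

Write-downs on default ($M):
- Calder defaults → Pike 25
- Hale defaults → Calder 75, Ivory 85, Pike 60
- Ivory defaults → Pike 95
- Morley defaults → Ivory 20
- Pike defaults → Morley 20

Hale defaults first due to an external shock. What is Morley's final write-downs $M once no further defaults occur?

20

Round 1 — Hale defaults (initial).
  Calder: +75 → 75 ≥ 60
  Ivory: +85 → 85 ≥ 50
  Pike: +60 → 60 < 80
Round 2 — Calder, Ivory default.
  Pike: +25+95 → 180 ≥ 80
Round 3 — Pike defaults.
  Morley: +20 → 20 < 30
No further defaults.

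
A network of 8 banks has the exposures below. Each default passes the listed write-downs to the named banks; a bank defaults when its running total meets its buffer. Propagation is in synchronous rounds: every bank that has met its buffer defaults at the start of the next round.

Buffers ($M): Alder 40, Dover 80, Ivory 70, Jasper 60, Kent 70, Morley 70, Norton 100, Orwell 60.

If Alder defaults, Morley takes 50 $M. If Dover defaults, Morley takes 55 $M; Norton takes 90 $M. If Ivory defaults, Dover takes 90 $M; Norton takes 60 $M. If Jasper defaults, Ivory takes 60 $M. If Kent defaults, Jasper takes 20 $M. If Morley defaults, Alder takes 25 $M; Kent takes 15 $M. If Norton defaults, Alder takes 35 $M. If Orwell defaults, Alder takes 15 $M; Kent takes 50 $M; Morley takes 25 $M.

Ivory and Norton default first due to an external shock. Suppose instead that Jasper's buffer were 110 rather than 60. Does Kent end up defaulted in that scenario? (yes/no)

With Jasper's buffer at 110:
Round 1 — Ivory, Norton default (initial).
  Alder: +35 → 35 < 40
  Dover: +90 → 90 ≥ 80
Round 2 — Dover defaults.
  Morley: +55 → 55 < 70
No further defaults.

no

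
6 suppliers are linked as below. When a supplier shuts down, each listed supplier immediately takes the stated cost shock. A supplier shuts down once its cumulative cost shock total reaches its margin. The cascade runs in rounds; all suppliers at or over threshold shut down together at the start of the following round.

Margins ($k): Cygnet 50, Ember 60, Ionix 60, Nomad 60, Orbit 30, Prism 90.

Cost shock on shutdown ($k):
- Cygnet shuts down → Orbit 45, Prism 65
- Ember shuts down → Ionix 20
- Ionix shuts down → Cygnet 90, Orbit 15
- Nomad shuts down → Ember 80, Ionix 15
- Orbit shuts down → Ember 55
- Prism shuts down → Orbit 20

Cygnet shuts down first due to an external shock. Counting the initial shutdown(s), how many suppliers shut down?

Round 1 — Cygnet shuts down (initial).
  Orbit: +45 → 45 ≥ 30
  Prism: +65 → 65 < 90
Round 2 — Orbit shuts down.
  Ember: +55 → 55 < 60
No further shutdowns.

2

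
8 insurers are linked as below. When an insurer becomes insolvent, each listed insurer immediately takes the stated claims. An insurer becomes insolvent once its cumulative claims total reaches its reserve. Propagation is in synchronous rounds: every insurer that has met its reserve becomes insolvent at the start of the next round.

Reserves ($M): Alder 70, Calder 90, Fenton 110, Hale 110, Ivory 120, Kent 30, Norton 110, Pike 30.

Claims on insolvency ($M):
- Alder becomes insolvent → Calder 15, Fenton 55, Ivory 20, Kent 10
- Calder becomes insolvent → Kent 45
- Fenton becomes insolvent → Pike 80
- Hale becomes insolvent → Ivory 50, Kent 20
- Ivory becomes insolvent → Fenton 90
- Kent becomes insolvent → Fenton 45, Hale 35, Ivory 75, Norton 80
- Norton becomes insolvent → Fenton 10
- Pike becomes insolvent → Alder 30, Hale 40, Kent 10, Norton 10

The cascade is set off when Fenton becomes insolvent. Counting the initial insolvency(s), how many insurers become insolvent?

Round 1 — Fenton becomes insolvent (initial).
  Pike: +80 → 80 ≥ 30
Round 2 — Pike becomes insolvent.
  Alder: +30 → 30 < 70
  Hale: +40 → 40 < 110
  Kent: +10 → 10 < 30
  Norton: +10 → 10 < 110
No further insolvencies.

2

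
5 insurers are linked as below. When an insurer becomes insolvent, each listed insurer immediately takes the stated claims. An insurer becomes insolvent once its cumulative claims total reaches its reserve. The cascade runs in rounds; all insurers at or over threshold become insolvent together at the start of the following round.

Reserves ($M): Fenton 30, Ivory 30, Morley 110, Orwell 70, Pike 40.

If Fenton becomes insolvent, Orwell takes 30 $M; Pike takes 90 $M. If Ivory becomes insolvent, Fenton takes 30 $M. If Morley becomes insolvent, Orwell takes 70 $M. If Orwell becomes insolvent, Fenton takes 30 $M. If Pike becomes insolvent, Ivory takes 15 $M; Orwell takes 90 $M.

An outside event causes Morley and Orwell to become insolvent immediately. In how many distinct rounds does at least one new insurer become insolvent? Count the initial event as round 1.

Round 1 — Morley, Orwell become insolvent (initial).
  Fenton: +30 → 30 ≥ 30
Round 2 — Fenton becomes insolvent.
  Pike: +90 → 90 ≥ 40
Round 3 — Pike becomes insolvent.
  Ivory: +15 → 15 < 30
No further insolvencies.

3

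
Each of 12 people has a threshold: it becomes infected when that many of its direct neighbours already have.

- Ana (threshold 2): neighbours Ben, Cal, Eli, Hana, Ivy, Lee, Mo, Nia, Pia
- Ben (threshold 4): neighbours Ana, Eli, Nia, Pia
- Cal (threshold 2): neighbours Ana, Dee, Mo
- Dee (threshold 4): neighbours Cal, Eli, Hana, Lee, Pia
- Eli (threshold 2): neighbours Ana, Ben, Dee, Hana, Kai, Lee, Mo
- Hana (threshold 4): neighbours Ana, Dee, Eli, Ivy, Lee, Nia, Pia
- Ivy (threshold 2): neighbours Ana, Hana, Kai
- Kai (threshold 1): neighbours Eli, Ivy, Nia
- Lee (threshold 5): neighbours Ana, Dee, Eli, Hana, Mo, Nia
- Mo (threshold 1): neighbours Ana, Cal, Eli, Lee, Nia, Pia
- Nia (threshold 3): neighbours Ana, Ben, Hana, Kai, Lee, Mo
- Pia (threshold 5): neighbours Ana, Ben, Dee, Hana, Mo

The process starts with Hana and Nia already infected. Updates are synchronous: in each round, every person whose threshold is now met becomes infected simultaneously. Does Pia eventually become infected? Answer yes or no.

no

Round 1 — Hana, Nia become infected (initial).
Round 2 — checking thresholds:
  Ana: 2 of 9 neighbours ≥ 2, becomes infected.
  Ben: 1 of 4 neighbours < 4, below threshold.
  Dee: 1 of 5 neighbours < 4, below threshold.
  Eli: 1 of 7 neighbours < 2, below threshold.
  Ivy: 1 of 3 neighbours < 2, below threshold.
  Kai: 1 of 3 neighbours ≥ 1, becomes infected.
  Lee: 2 of 6 neighbours < 5, below threshold.
  Mo: 1 of 6 neighbours ≥ 1, becomes infected.
  Pia: 1 of 5 neighbours < 5, below threshold.
Round 3 — checking thresholds:
  Ben: 2 of 4 neighbours < 4, below threshold.
  Cal: 2 of 3 neighbours ≥ 2, becomes infected.
  Dee: 1 of 5 neighbours < 4, below threshold.
  Eli: 4 of 7 neighbours ≥ 2, becomes infected.
  Ivy: 3 of 3 neighbours ≥ 2, becomes infected.
  Lee: 4 of 6 neighbours < 5, below threshold.
  Pia: 3 of 5 neighbours < 5, below threshold.
Round 4 — checking thresholds:
  Ben: 3 of 4 neighbours < 4, below threshold.
  Dee: 3 of 5 neighbours < 4, below threshold.
  Lee: 5 of 6 neighbours ≥ 5, becomes infected.
  Pia: 3 of 5 neighbours < 5, below threshold.
Round 5 — checking thresholds:
  Ben: 3 of 4 neighbours < 4, below threshold.
  Dee: 4 of 5 neighbours ≥ 4, becomes infected.
  Pia: 3 of 5 neighbours < 5, below threshold.
Round 6 — no new infections; cascade stops.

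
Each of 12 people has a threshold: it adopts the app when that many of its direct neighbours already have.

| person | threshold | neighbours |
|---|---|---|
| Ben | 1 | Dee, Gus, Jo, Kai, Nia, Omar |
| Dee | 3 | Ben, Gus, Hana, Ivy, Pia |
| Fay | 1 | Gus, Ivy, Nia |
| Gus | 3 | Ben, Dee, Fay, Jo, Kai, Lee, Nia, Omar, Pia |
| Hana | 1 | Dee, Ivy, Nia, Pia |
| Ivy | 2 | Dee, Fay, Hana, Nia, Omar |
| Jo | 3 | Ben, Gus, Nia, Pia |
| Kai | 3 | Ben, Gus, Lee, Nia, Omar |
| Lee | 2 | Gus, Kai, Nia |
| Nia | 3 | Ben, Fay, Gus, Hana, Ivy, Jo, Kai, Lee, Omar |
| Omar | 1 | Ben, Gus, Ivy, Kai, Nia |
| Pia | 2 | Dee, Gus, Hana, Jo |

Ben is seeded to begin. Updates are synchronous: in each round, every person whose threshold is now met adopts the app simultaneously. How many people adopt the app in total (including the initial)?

2

Round 1 — Ben adopts the app (initial).
Round 2 — checking thresholds:
  Dee: 1 of 5 neighbours < 3, below threshold.
  Gus: 1 of 9 neighbours < 3, below threshold.
  Jo: 1 of 4 neighbours < 3, below threshold.
  Kai: 1 of 5 neighbours < 3, below threshold.
  Nia: 1 of 9 neighbours < 3, below threshold.
  Omar: 1 of 5 neighbours ≥ 1, adopts the app.
Round 3 — no new adoptions; cascade stops.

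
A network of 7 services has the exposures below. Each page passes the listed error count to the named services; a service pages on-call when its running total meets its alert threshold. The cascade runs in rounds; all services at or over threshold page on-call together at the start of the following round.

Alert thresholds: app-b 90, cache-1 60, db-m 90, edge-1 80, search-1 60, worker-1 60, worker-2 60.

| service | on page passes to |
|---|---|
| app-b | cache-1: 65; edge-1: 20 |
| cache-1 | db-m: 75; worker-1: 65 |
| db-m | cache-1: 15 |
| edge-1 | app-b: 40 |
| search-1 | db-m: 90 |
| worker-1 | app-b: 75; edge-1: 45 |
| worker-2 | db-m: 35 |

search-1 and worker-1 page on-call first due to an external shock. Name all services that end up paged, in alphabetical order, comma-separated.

Round 1 — search-1, worker-1 page on-call (initial).
  app-b: +75 → 75 < 90
  db-m: +90 → 90 ≥ 90
  edge-1: +45 → 45 < 80
Round 2 — db-m pages on-call.
  cache-1: +15 → 15 < 60
No further pages.

db-m, search-1, worker-1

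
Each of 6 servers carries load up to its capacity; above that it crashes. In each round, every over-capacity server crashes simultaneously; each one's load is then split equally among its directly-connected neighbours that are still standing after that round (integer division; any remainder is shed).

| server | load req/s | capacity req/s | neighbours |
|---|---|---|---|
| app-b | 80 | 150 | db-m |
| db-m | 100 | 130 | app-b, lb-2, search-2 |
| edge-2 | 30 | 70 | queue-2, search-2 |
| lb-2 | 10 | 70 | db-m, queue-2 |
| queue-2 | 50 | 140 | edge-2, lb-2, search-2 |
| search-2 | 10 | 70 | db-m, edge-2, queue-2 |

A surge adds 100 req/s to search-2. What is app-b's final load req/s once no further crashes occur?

148

Round 1 — search-2 at 110 > 70. search-2 crashes.
  search-2 sheds 110 req/s to db-m, edge-2, queue-2: 36 each (2 lost).
    db-m: 100+36 = 136 > 130
    edge-2: 30+36 = 66 ≤ 70
    queue-2: 50+36 = 86 ≤ 140
Round 2 — db-m crashes.
  db-m sheds 136 req/s to app-b, lb-2: 68 each.
    app-b: 80+68 = 148 ≤ 150
    lb-2: 10+68 = 78 > 70
Round 3 — lb-2 crashes.
  lb-2 sheds 78 req/s to queue-2: 78 each.
    queue-2: 86+78 = 164 > 140
Round 4 — queue-2 crashes.
  queue-2 sheds 164 req/s to edge-2: 164 each.
    edge-2: 66+164 = 230 > 70
Round 5 — edge-2 crashes.
  edge-2 sheds 230 req/s: no online neighbours, lost.
No further crashes.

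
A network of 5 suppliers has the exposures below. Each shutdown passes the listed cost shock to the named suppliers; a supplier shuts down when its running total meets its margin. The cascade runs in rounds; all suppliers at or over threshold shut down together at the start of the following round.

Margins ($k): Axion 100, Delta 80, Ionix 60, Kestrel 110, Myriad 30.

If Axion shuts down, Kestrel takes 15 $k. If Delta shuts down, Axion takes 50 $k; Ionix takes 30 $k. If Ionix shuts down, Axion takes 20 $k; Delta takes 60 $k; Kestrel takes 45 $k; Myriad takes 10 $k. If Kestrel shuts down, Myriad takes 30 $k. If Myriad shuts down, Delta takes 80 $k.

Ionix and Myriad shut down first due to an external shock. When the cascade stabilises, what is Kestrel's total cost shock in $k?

45

Round 1 — Ionix, Myriad shut down (initial).
  Axion: +20 → 20 < 100
  Delta: +60+80 → 140 ≥ 80
  Kestrel: +45 → 45 < 110
Round 2 — Delta shuts down.
  Axion: +50 → 70 < 100
No further shutdowns.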